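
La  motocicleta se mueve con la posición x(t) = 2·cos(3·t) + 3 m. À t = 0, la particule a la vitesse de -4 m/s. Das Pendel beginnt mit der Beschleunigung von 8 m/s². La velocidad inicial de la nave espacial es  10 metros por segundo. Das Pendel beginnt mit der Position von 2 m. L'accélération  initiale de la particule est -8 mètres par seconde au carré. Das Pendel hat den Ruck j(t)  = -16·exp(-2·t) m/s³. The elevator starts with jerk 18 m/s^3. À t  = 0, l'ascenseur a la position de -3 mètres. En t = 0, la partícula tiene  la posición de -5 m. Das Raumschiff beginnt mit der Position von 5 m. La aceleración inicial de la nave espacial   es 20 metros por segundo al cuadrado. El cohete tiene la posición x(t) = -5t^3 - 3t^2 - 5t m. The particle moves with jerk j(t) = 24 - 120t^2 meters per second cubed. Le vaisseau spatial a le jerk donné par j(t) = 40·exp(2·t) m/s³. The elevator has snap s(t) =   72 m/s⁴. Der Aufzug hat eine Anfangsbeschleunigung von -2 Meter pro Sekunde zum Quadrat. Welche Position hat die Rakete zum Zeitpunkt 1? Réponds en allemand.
Aus der Gleichung für die Position x(t) = -5·t^3 - 3·t^2 - 5·t, setzen wir t = 1 ein und erhalten x = -13.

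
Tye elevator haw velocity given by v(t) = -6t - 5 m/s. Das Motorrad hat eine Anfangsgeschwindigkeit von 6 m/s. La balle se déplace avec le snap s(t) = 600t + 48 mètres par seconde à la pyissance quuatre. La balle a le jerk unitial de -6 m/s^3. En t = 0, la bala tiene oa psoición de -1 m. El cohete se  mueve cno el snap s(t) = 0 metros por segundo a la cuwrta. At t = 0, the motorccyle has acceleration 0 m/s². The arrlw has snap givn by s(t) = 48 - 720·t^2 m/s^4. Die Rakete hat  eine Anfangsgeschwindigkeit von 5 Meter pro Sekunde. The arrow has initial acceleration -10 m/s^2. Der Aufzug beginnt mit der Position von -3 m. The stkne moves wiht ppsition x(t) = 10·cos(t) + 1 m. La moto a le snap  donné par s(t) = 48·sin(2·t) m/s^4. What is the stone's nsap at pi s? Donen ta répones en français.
Nous devons dériver notre équation de la position x(t) = 10·cos(t) + 1 4 fois. En prenant d/dt de x(t), nous trouvons v(t) = -10·sin(t). En prenant d/dt de v(t), nous trouvons a(t) = -10·cos(t). En prenant d/dt de a(t), nous trouvons j(t) = 10·sin(t). En dérivant le jerk, nous obtenons le snap: s(t) = 10·cos(t). Nous avons le snap s(t) = 10·cos(t). En substituant t = pi: s(pi) = -10.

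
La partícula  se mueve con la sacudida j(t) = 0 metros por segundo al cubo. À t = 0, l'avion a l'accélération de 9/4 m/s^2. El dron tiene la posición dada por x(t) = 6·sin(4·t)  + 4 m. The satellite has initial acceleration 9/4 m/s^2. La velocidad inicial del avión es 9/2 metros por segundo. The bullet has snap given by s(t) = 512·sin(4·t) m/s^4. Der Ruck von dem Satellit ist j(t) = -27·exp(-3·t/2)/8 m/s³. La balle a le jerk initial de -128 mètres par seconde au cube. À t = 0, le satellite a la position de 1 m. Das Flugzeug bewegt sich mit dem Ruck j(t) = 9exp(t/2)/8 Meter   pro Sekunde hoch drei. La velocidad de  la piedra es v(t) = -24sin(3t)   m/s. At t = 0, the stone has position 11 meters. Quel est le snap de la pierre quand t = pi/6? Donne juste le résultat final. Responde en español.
s(pi/6) = 0.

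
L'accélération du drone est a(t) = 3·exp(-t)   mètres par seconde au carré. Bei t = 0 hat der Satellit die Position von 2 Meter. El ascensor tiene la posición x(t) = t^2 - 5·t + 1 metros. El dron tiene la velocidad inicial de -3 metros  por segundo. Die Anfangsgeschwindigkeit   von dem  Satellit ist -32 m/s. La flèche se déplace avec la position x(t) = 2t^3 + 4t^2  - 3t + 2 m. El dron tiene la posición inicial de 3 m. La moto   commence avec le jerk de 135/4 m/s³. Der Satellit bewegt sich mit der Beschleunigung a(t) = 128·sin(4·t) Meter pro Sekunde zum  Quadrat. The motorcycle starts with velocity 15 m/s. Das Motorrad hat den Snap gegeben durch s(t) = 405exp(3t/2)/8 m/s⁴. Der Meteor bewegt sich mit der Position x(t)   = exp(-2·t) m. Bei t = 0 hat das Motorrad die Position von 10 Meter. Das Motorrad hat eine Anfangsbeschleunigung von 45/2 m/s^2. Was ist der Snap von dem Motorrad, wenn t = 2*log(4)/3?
Aus der Gleichung für den Snap s(t) = 405·exp(3·t/2)/8, setzen wir t = 2*log(4)/3 ein und erhalten s = 405/2.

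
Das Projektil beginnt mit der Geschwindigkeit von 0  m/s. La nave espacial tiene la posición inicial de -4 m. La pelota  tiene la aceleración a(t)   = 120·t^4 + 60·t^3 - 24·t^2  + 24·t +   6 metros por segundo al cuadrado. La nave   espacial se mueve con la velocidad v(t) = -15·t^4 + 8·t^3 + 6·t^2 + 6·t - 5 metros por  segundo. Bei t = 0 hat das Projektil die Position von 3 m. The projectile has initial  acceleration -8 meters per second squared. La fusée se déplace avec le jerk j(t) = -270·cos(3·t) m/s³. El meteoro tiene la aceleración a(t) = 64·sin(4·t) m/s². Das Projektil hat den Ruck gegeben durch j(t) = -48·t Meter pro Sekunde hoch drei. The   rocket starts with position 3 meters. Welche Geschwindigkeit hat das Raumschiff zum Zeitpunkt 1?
Aus der Gleichung für die Geschwindigkeit v(t) = -15·t^4 + 8·t^3 + 6·t^2 + 6·t - 5, setzen wir t = 1 ein und erhalten v = 0.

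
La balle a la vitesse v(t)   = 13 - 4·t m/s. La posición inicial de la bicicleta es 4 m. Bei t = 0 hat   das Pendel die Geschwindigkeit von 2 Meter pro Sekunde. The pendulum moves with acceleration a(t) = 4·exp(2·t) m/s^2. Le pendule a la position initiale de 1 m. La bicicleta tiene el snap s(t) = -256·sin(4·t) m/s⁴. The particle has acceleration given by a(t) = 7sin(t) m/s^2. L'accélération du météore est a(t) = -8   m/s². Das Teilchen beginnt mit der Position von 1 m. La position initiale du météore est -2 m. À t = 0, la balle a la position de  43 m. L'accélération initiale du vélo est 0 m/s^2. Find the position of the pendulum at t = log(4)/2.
We must find the antiderivative of our acceleration equation a(t) = 4·exp(2·t) 2 times. Finding the antiderivative of a(t) and using v(0) = 2: v(t) = 2·exp(2·t). Integrating velocity and using the initial condition x(0) = 1, we get x(t) = exp(2·t). Using x(t) = exp(2·t) and substituting t = log(4)/2, we find x = 4.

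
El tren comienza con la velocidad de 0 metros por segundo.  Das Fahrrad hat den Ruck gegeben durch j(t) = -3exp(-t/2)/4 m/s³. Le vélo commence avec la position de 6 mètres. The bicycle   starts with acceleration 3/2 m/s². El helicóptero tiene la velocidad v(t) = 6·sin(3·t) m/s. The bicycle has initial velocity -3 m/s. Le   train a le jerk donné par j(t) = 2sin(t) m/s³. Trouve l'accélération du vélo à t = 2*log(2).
En partant du jerk j(t) = -3·exp(-t/2)/4, nous prenons 1 intégrale. En intégrant le jerk et en utilisant la condition initiale a(0) = 3/2, nous obtenons a(t) = 3·exp(-t/2)/2. Nous avons l'accélération a(t) = 3·exp(-t/2)/2. En substituant t = 2*log(2): a(2*log(2)) = 3/4.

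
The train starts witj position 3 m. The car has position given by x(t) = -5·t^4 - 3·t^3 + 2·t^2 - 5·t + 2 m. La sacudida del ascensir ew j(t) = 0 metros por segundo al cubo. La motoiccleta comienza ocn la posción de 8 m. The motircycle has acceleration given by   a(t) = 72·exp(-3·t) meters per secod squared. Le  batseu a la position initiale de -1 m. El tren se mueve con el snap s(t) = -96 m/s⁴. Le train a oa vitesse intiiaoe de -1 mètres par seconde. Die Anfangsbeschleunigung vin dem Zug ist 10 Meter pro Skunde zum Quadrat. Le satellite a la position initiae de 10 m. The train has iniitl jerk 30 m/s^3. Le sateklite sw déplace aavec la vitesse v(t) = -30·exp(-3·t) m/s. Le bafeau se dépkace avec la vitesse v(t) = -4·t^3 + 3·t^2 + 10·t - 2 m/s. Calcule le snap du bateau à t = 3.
En partant de la vitesse v(t) = -4·t^3 + 3·t^2 + 10·t - 2, nous prenons 3 dérivées. En prenant d/dt de v(t), nous trouvons a(t) = -12·t^2 + 6·t + 10. En prenant d/dt de a(t), nous trouvons j(t) = 6 - 24·t. En dérivant le jerk, nous obtenons le snap: s(t) = -24. Nous avons le snap s(t) = -24. En substituant t = 3: s(3) = -24.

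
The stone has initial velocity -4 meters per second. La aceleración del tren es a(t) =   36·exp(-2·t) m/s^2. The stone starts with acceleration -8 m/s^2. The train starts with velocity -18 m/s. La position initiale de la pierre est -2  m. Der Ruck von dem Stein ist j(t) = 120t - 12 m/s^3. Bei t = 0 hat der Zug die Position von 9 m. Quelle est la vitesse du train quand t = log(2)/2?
Nous devons intégrer notre équation de l'accélération a(t) = 36·exp(-2·t) 1 fois. En prenant ∫a(t)dt et en appliquant v(0) = -18, nous trouvons v(t) = -18·exp(-2·t). En utilisant v(t) = -18·exp(-2·t) et en substituant t = log(2)/2, nous trouvons v = -9.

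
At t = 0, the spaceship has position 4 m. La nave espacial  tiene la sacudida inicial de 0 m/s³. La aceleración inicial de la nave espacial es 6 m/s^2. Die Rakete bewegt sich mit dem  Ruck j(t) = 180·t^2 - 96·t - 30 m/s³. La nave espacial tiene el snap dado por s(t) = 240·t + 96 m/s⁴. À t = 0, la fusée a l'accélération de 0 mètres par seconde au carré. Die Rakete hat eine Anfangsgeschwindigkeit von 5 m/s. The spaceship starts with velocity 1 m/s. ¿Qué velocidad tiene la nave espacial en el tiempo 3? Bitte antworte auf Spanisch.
Debemos encontrar la integral de nuestra ecuación del snap s(t) = 240·t + 96 3 veces. Integrando el snap y usando la condición inicial j(0) = 0, obtenemos j(t) = 24·t·(5·t + 4). La antiderivada de la sacudida es la aceleración. Usando a(0) = 6, obtenemos a(t) = 40·t^3 + 48·t^2 + 6. La antiderivada de la aceleración es la velocidad. Usando v(0) = 1, obtenemos v(t) = 10·t^4 + 16·t^3 + 6·t + 1. Tenemos la velocidad v(t) = 10·t^4 + 16·t^3 + 6·t + 1. Sustituyendo t = 3: v(3) = 1261.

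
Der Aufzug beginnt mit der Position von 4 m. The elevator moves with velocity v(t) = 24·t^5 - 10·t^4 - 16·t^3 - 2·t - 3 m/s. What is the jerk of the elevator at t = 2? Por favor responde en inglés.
Starting from velocity v(t) = 24·t^5 - 10·t^4 - 16·t^3 - 2·t - 3, we take 2 derivatives. Differentiating velocity, we get acceleration: a(t) = 120·t^4 - 40·t^3 - 48·t^2 - 2. Differentiating acceleration, we get jerk: j(t) = 480·t^3 - 120·t^2 - 96·t. We have jerk j(t) = 480·t^3 - 120·t^2 - 96·t. Substituting t = 2: j(2) = 3168.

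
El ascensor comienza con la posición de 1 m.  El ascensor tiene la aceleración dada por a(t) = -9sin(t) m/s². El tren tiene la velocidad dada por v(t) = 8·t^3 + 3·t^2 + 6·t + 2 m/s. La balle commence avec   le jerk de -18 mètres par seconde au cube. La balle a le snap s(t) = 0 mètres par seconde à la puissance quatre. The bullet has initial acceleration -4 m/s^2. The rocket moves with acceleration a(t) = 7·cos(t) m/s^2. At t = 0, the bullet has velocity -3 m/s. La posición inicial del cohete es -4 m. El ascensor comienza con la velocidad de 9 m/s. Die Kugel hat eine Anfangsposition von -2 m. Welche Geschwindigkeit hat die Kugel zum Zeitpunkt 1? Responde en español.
Partiendo del snap s(t) = 0, tomamos 3 antiderivadas. Integrando el snap y usando la condición inicial j(0) = -18, obtenemos j(t) = -18. La antiderivada de la sacudida, con a(0) = -4, da la aceleración: a(t) = -18·t - 4. La integral de la aceleración, con v(0) = -3, da la velocidad: v(t) = -9·t^2 - 4·t - 3. Usando v(t) = -9·t^2 - 4·t - 3 y sustituyendo t = 1, encontramos v = -16.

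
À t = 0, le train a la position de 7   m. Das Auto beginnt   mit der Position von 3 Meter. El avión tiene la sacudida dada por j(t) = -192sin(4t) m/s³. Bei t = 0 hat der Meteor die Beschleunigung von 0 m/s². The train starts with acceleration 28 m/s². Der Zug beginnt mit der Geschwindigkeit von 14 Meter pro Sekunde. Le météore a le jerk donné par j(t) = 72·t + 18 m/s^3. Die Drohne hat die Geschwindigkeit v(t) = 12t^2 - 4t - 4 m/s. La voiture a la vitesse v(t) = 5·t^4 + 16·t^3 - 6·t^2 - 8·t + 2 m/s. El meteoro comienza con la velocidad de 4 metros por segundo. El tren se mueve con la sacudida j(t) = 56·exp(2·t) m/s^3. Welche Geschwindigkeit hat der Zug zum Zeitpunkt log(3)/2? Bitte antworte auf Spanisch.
Para resolver esto, necesitamos tomar 2 integrales de nuestra ecuación de la sacudida j(t) = 56·exp(2·t). Integrando la sacudida y usando la condición inicial a(0) = 28, obtenemos a(t) = 28·exp(2·t). Integrando la aceleración y usando la condición inicial v(0) = 14, obtenemos v(t) = 14·exp(2·t). De la ecuación de la velocidad v(t) = 14·exp(2·t), sustituimos t = log(3)/2 para obtener v = 42.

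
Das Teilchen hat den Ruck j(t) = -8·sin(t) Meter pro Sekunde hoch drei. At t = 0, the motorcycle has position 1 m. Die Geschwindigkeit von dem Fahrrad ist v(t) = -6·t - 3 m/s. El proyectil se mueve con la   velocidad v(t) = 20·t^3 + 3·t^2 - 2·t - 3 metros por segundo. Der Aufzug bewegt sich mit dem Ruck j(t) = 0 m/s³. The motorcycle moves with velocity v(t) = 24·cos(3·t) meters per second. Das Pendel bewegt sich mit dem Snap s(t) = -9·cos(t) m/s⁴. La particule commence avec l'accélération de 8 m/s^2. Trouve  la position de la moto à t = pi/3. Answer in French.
Pour résoudre ceci, nous devons prendre 1 primitive de notre équation de la vitesse v(t) = 24·cos(3·t). En intégrant la vitesse et en utilisant la condition initiale x(0) = 1, nous obtenons x(t) = 8·sin(3·t) + 1. De l'équation de la position x(t) = 8·sin(3·t) + 1, nous substituons t = pi/3 pour obtenir x = 1.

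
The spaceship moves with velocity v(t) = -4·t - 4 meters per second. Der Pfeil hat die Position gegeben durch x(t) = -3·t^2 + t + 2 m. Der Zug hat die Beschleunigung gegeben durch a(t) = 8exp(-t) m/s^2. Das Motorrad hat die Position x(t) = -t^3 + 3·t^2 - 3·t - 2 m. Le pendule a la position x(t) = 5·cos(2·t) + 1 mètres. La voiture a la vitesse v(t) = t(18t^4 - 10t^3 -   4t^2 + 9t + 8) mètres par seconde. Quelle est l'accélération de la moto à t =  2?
Pour résoudre ceci, nous devons prendre 2 dérivées de notre équation de la position x(t) = -t^3 + 3·t^2 - 3·t - 2. En dérivant la position, nous obtenons la vitesse: v(t) = -3·t^2 + 6·t - 3. En prenant d/dt de v(t), nous trouvons a(t) = 6 - 6·t. Nous avons l'accélération a(t) = 6 - 6·t. En substituant t = 2: a(2) = -6.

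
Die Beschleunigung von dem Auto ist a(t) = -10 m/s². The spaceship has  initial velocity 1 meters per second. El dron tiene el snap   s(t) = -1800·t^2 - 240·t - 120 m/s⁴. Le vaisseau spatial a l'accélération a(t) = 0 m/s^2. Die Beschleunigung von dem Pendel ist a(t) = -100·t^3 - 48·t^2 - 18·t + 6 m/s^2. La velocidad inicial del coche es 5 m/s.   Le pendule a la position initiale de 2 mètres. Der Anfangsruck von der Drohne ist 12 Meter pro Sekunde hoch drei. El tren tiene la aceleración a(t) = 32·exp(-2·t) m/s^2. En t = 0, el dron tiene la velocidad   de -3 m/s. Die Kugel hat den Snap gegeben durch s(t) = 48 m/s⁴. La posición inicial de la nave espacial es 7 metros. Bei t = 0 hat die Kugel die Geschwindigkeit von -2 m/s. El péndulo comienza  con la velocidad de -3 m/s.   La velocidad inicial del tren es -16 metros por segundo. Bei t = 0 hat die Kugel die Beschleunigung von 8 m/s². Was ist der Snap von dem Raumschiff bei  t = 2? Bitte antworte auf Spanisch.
Partiendo de la aceleración a(t) = 0, tomamos 2 derivadas. La derivada de la aceleración da la sacudida: j(t) = 0. Derivando la sacudida, obtenemos el snap: s(t) = 0. Usando s(t) = 0 y sustituyendo t = 2, encontramos s = 0.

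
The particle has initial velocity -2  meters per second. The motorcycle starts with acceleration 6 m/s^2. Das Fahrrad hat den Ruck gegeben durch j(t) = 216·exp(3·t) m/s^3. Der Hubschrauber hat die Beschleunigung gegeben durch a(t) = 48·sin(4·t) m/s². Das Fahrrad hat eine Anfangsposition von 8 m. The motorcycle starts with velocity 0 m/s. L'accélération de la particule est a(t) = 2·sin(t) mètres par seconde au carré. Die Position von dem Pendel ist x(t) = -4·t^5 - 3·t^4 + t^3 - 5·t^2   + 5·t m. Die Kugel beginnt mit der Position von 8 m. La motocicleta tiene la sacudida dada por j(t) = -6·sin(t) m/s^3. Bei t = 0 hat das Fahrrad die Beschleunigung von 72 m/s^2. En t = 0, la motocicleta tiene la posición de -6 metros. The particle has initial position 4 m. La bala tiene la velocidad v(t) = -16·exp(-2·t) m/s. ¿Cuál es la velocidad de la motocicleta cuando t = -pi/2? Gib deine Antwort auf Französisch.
En partant du jerk j(t) = -6·sin(t), nous prenons 2 intégrales. En prenant ∫j(t)dt et en appliquant a(0) = 6, nous trouvons a(t) = 6·cos(t). La primitive de l'accélération est la vitesse. En utilisant v(0) = 0, nous obtenons v(t) = 6·sin(t). De l'équation de la vitesse v(t) = 6·sin(t), nous substituons t = -pi/2 pour obtenir v = -6.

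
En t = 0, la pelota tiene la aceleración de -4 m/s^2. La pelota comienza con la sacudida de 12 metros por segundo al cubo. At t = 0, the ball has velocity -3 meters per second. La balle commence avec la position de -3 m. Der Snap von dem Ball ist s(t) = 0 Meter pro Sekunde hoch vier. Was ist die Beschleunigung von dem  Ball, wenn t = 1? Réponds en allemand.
Wir müssen die Stammfunktion unserer Gleichung für den Snap s(t) = 0 2-mal finden. Die Stammfunktion von dem Snap ist der Ruck. Mit j(0) = 12 erhalten wir j(t) = 12. Mit ∫j(t)dt und Anwendung von a(0) = -4, finden wir a(t) = 12·t - 4. Mit a(t) = 12·t - 4 und Einsetzen von t = 1, finden wir a = 8.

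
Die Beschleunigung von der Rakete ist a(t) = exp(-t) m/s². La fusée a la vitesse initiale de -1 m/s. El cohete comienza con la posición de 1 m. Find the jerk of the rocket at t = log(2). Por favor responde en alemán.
Ausgehend von der Beschleunigung a(t) = exp(-t), nehmen wir 1 Ableitung. Mit d/dt von a(t) finden wir j(t) = -exp(-t). Mit j(t) = -exp(-t) und Einsetzen von t = log(2), finden wir j = -1/2.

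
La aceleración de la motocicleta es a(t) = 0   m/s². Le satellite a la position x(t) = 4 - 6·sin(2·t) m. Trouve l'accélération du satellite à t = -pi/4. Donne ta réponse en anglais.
We must differentiate our position equation x(t) = 4 - 6·sin(2·t) 2 times. Differentiating position, we get velocity: v(t) = -12·cos(2·t). The derivative of velocity gives acceleration: a(t) = 24·sin(2·t). We have acceleration a(t) = 24·sin(2·t). Substituting t = -pi/4: a(-pi/4) = -24.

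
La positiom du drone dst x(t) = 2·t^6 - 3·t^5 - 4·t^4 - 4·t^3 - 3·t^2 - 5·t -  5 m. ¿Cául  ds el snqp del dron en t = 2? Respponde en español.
Debemos derivar nuestra ecuación de la posición x(t) = 2·t^6 - 3·t^5 - 4·t^4 - 4·t^3 - 3·t^2 - 5·t - 5 4 veces. Derivando la posición, obtenemos la velocidad: v(t) = 12·t^5 - 15·t^4 - 16·t^3 - 12·t^2 - 6·t - 5. La derivada de la velocidad da la aceleración: a(t) = 60·t^4 - 60·t^3 - 48·t^2 - 24·t - 6. Derivando la aceleración, obtenemos la sacudida: j(t) = 240·t^3 - 180·t^2 - 96·t - 24. Tomando d/dt de j(t), encontramos s(t) = 720·t^2 - 360·t - 96. Tenemos el snap s(t) = 720·t^2 - 360·t - 96. Sustituyendo t = 2: s(2) = 2064.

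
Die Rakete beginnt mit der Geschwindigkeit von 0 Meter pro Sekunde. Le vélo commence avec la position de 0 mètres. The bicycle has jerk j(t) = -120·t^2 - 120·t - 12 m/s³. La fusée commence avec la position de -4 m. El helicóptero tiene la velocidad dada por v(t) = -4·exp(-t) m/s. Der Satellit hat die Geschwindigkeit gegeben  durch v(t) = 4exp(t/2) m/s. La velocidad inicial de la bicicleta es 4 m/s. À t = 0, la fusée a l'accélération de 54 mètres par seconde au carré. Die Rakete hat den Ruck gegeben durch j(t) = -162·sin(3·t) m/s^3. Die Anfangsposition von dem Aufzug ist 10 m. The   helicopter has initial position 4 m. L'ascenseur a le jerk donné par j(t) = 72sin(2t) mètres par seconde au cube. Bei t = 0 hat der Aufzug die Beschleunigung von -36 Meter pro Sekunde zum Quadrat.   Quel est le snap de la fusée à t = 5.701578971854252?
Pour résoudre ceci, nous devons prendre 1 dérivée de notre équation du jerk j(t) = -162·sin(3·t). La dérivée du jerk donne le snap: s(t) = -486·cos(3·t). En utilisant s(t) = -486·cos(3·t) et en substituant t = 5.701578971854252, nous trouvons s = 84.1487911727150.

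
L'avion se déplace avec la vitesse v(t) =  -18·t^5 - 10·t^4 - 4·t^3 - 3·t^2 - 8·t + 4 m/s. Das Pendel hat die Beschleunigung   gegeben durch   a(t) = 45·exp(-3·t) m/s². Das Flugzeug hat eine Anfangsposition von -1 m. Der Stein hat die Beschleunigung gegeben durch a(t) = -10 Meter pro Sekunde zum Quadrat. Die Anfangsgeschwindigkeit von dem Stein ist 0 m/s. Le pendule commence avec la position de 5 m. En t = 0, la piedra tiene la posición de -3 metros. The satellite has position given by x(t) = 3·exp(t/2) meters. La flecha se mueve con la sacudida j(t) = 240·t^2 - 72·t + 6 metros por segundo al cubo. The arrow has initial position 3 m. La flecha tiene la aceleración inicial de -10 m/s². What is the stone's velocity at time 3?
We need to integrate our acceleration equation a(t) = -10 1 time. The integral of acceleration is velocity. Using v(0) = 0, we get v(t) = -10·t. We have velocity v(t) = -10·t. Substituting t = 3: v(3) = -30.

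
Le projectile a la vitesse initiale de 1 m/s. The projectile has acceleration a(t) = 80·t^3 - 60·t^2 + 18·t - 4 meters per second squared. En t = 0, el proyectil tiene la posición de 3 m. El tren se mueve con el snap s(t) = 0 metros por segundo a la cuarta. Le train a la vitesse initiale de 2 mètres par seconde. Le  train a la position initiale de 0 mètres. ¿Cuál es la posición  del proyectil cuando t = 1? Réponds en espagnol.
Para resolver esto, necesitamos tomar 2 integrales de nuestra ecuación de la aceleración a(t) = 80·t^3 - 60·t^2 + 18·t - 4. La antiderivada de la aceleración, con v(0) = 1, da la velocidad: v(t) = 20·t^4 - 20·t^3 + 9·t^2 - 4·t + 1. La antiderivada de la velocidad es la posición. Usando x(0) = 3, obtenemos x(t) = 4·t^5 - 5·t^4 + 3·t^3 - 2·t^2 + t + 3. Usando x(t) = 4·t^5 - 5·t^4 + 3·t^3 - 2·t^2 + t + 3 y sustituyendo t = 1, encontramos x = 4.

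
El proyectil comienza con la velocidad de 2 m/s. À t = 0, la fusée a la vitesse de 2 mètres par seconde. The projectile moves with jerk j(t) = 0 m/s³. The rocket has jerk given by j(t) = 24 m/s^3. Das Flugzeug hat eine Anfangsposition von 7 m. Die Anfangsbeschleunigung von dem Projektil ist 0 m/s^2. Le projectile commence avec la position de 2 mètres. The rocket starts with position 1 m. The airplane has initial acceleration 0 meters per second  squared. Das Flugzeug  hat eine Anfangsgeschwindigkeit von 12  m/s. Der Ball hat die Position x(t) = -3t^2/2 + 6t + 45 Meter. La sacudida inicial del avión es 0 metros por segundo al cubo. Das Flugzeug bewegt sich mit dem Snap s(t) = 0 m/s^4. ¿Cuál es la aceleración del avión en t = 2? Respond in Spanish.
Partiendo del snap s(t) = 0, tomamos 2 integrales. Tomando ∫s(t)dt y aplicando j(0) = 0, encontramos j(t) = 0. Tomando ∫j(t)dt y aplicando a(0) = 0, encontramos a(t) = 0. Tenemos la aceleración a(t) = 0. Sustituyendo t = 2: a(2) = 0.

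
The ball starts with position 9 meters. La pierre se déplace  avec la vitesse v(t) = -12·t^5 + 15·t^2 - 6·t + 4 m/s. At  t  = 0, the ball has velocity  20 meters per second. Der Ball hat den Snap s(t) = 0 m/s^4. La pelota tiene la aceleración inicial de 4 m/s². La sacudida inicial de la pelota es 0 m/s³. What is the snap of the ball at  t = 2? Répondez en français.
En utilisant s(t) = 0 et en substituant t = 2, nous trouvons s = 0.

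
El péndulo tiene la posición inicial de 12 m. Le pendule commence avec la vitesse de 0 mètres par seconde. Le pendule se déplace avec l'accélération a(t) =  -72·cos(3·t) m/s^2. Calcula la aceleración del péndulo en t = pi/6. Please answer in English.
From the given acceleration equation a(t) = -72·cos(3·t), we substitute t = pi/6 to get a = 0.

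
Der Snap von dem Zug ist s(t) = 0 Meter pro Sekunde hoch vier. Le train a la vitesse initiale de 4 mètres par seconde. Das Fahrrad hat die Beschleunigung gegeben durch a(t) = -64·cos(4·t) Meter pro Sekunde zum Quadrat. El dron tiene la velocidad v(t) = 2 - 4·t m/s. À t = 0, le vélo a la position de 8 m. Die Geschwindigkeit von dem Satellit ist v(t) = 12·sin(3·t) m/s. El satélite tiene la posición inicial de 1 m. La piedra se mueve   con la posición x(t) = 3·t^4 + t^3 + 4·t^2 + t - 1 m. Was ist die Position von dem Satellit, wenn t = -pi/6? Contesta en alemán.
Um dies zu lösen, müssen wir 1 Stammfunktion unserer Gleichung für die Geschwindigkeit v(t) = 12·sin(3·t) finden. Das Integral von der Geschwindigkeit ist die Position. Mit x(0) = 1 erhalten wir x(t) = 5 - 4·cos(3·t). Mit x(t) = 5 - 4·cos(3·t) und Einsetzen von t = -pi/6, finden wir x = 5.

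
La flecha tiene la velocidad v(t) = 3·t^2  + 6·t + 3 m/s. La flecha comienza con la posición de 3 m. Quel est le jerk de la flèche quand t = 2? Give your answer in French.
Pour résoudre ceci, nous devons prendre 2 dérivées de notre équation de la vitesse v(t) = 3·t^2 + 6·t + 3. La dérivée de la vitesse donne l'accélération: a(t) = 6·t + 6. En dérivant l'accélération, nous obtenons le jerk: j(t) = 6. De l'équation du jerk j(t) = 6, nous substituons t = 2 pour obtenir j = 6.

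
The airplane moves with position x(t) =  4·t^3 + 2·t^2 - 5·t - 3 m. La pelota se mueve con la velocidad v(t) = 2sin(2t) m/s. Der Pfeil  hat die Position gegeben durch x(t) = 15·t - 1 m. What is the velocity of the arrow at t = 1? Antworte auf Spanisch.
Debemos derivar nuestra ecuación de la posición x(t) = 15·t - 1 1 vez. Tomando d/dt de x(t), encontramos v(t) = 15. Tenemos la velocidad v(t) = 15. Sustituyendo t = 1: v(1) = 15.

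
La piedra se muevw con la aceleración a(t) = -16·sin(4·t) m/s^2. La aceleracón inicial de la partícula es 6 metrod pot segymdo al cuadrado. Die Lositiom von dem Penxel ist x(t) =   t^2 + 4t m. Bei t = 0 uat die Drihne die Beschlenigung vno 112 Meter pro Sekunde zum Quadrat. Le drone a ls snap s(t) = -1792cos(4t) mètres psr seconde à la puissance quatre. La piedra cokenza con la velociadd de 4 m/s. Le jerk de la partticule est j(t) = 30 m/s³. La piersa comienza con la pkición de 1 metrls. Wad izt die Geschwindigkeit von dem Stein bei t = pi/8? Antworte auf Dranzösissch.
Nous devons intégrer notre équation de l'accélération a(t) = -16·sin(4·t) 1 fois. En intégrant l'accélération et en utilisant la condition initiale v(0) = 4, nous obtenons v(t) = 4·cos(4·t). En utilisant v(t) = 4·cos(4·t) et en substituant t = pi/8, nous trouvons v = 0.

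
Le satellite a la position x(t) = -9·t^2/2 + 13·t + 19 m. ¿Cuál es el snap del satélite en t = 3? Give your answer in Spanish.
Debemos derivar nuestra ecuación de la posición x(t) = -9·t^2/2 + 13·t + 19 4 veces. La derivada de la posición da la velocidad: v(t) = 13 - 9·t. Tomando d/dt de v(t), encontramos a(t) = -9. Tomando d/dt de a(t), encontramos j(t) = 0. Tomando d/dt de j(t), encontramos s(t) = 0. De la ecuación del snap s(t) = 0, sustituimos t = 3 para obtener s = 0.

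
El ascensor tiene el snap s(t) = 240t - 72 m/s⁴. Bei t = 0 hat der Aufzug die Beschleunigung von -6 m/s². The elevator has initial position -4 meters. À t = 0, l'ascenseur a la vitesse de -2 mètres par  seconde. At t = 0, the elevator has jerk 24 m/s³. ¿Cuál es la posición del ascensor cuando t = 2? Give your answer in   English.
We must find the integral of our snap equation s(t) = 240·t - 72 4 times. Integrating snap and using the initial condition j(0) = 24, we get j(t) = 120·t^2 - 72·t + 24. The integral of jerk, with a(0) = -6, gives acceleration: a(t) = 40·t^3 - 36·t^2 + 24·t - 6. The antiderivative of acceleration is velocity. Using v(0) = -2, we get v(t) = 10·t^4 - 12·t^3 + 12·t^2 - 6·t - 2. Integrating velocity and using the initial condition x(0) = -4, we get x(t) = 2·t^5 - 3·t^4 + 4·t^3 - 3·t^2 - 2·t - 4. We have position x(t) = 2·t^5 - 3·t^4 + 4·t^3 - 3·t^2 - 2·t - 4. Substituting t = 2: x(2) = 28.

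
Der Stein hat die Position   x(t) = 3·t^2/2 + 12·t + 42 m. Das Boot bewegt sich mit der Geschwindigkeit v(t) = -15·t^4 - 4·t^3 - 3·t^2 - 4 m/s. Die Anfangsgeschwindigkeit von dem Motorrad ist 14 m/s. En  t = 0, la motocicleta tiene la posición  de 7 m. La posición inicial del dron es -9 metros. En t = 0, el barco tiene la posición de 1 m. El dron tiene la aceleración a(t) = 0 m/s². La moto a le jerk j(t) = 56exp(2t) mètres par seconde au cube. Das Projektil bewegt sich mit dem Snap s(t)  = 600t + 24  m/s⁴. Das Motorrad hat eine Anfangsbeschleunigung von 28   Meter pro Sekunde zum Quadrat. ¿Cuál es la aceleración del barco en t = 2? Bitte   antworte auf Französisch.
Pour résoudre ceci, nous devons prendre 1 dérivée de notre équation de la vitesse v(t) = -15·t^4 - 4·t^3 - 3·t^2 - 4. La dérivée de la vitesse donne l'accélération: a(t) = -60·t^3 - 12·t^2 - 6·t. Nous avons l'accélération a(t) = -60·t^3 - 12·t^2 - 6·t. En substituant t = 2: a(2) = -540.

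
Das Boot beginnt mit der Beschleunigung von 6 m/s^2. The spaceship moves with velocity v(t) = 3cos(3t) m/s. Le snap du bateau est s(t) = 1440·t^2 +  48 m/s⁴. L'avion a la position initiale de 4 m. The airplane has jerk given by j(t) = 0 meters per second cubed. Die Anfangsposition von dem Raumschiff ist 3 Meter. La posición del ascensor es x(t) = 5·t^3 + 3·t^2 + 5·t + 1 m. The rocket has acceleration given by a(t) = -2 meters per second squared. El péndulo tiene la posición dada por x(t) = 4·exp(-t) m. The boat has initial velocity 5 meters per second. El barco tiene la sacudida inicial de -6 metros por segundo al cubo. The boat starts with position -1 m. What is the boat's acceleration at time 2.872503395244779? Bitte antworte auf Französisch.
Nous devons trouver la primitive de notre équation du snap s(t) = 1440·t^2 + 48 2 fois. L'intégrale du snap, avec j(0) = -6, donne le jerk: j(t) = 480·t^3 + 48·t - 6. En prenant ∫j(t)dt et en appliquant a(0) = 6, nous trouvons a(t) = 120·t^4 + 24·t^2 - 6·t + 6. Nous avons l'accélération a(t) = 120·t^4 + 24·t^2 - 6·t + 6. En substituant t = 2.872503395244779: a(2.872503395244779) = 8356.82178934318.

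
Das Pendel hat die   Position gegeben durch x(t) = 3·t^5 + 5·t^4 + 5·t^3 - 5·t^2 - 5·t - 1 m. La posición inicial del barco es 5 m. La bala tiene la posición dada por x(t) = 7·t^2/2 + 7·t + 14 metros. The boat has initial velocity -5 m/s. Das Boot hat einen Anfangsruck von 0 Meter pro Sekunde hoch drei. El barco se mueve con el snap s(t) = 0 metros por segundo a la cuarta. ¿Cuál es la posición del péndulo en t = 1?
Usando x(t) = 3·t^5 + 5·t^4 + 5·t^3 - 5·t^2 - 5·t - 1 y sustituyendo t = 1, encontramos x = 2.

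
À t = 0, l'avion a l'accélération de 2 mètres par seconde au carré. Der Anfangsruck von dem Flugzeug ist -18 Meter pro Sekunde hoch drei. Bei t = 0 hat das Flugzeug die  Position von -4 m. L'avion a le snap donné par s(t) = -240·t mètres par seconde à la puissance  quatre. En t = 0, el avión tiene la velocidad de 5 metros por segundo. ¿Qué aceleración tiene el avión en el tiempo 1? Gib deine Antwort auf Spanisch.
Debemos encontrar la integral de nuestra ecuación del snap s(t) = -240·t 2 veces. La integral del snap es la sacudida. Usando j(0) = -18, obtenemos j(t) = -120·t^2 - 18. Tomando ∫j(t)dt y aplicando a(0) = 2, encontramos a(t) = -40·t^3 - 18·t + 2. Tenemos la aceleración a(t) = -40·t^3 - 18·t + 2. Sustituyendo t = 1: a(1) = -56.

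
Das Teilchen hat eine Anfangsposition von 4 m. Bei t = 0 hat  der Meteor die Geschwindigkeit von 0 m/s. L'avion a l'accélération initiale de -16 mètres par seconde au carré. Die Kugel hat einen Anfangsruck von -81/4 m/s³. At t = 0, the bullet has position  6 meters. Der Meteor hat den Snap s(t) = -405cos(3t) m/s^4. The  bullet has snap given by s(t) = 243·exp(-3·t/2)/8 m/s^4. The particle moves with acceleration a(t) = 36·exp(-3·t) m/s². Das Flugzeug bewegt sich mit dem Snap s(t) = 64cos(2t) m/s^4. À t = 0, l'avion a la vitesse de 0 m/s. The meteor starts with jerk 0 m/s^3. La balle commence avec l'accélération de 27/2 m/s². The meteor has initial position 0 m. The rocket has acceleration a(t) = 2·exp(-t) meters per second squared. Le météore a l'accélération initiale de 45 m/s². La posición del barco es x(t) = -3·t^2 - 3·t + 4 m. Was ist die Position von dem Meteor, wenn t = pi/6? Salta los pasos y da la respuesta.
Bei t = pi/6, x = 5.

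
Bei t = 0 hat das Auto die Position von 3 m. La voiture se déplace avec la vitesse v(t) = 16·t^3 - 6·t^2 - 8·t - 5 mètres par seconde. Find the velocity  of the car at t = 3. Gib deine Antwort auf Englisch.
We have velocity v(t) = 16·t^3 - 6·t^2 - 8·t - 5. Substituting t = 3: v(3) = 349.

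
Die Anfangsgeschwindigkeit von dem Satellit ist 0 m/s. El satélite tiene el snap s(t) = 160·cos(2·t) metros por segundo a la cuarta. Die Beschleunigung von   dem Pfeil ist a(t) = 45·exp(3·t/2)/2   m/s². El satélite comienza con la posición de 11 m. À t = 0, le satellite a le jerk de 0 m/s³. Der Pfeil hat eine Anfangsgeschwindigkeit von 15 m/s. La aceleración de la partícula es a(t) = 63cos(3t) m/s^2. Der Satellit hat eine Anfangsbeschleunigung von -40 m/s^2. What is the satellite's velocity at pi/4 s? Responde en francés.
Nous devons intégrer notre équation du snap s(t) = 160·cos(2·t) 3 fois. En intégrant le snap et en utilisant la condition initiale j(0) = 0, nous obtenons j(t) = 80·sin(2·t). La primitive du jerk, avec a(0) = -40, donne l'accélération: a(t) = -40·cos(2·t). La primitive de l'accélération est la vitesse. En utilisant v(0) = 0, nous obtenons v(t) = -20·sin(2·t). Nous avons la vitesse v(t) = -20·sin(2·t). En substituant t = pi/4: v(pi/4) = -20.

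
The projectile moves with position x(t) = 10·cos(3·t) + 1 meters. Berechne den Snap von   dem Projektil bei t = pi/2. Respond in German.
Um dies zu lösen, müssen wir 4 Ableitungen unserer Gleichung für die Position x(t) = 10·cos(3·t) + 1 nehmen. Durch Ableiten von der Position erhalten wir die Geschwindigkeit: v(t) = -30·sin(3·t). Die Ableitung von der Geschwindigkeit ergibt die Beschleunigung: a(t) = -90·cos(3·t). Durch Ableiten von der Beschleunigung erhalten wir den Ruck: j(t) = 270·sin(3·t). Durch Ableiten von dem Ruck erhalten wir den Snap: s(t) = 810·cos(3·t). Mit s(t) = 810·cos(3·t) und Einsetzen von t = pi/2, finden wir s = 0.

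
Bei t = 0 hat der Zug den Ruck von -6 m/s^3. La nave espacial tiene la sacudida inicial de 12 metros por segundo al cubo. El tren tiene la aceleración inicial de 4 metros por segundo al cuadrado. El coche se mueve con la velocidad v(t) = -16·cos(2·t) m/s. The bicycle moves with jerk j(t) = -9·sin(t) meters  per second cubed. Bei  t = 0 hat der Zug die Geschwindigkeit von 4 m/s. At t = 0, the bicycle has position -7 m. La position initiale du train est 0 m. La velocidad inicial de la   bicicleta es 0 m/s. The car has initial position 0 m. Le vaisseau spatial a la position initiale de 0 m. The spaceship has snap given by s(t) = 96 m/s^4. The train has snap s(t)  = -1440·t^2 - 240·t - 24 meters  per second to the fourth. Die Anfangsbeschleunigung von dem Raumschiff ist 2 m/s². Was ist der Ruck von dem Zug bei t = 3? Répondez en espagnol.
Debemos encontrar la integral de nuestra ecuación del snap s(t) = -1440·t^2 - 240·t - 24 1 vez. Integrando el snap y usando la condición inicial j(0) = -6, obtenemos j(t) = -480·t^3 - 120·t^2 - 24·t - 6. Usando j(t) = -480·t^3 - 120·t^2 - 24·t - 6 y sustituyendo t = 3, encontramos j = -14118.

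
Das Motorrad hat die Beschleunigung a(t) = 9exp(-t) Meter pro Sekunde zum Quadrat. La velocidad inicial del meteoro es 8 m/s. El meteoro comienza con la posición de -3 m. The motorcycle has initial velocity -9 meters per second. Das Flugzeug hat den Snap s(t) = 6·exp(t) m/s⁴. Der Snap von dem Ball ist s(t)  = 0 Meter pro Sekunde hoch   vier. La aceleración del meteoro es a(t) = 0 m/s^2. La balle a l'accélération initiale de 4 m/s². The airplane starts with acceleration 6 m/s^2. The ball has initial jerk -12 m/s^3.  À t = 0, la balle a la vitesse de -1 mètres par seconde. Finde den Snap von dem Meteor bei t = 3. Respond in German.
Wir müssen unsere Gleichung für die Beschleunigung a(t) = 0 2-mal ableiten. Die Ableitung von der Beschleunigung ergibt den Ruck: j(t) = 0. Mit d/dt von j(t) finden wir s(t) = 0. Aus der Gleichung für den Snap s(t) = 0, setzen wir t = 3 ein und erhalten s = 0.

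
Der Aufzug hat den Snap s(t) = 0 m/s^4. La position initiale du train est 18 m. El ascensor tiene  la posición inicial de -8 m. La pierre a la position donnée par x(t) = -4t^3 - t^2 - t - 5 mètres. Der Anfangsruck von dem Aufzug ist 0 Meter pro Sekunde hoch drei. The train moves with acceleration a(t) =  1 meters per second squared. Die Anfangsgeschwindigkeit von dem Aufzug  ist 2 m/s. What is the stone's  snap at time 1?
To solve this, we need to take 4 derivatives of our position equation x(t) = -4·t^3 - t^2 - t - 5. Taking d/dt of x(t), we find v(t) = -12·t^2 - 2·t - 1. Taking d/dt of v(t), we find a(t) = -24·t - 2. The derivative of acceleration gives jerk: j(t) = -24. Differentiating jerk, we get snap: s(t) = 0. Using s(t) = 0 and substituting t = 1, we find s = 0.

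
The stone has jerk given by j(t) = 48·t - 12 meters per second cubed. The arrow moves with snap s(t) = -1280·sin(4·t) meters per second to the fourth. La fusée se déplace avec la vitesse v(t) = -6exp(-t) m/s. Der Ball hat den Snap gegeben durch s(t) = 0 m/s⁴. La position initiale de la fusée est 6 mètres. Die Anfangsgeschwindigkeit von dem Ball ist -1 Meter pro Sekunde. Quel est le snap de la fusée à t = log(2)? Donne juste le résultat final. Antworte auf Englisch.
At t = log(2), s = 3.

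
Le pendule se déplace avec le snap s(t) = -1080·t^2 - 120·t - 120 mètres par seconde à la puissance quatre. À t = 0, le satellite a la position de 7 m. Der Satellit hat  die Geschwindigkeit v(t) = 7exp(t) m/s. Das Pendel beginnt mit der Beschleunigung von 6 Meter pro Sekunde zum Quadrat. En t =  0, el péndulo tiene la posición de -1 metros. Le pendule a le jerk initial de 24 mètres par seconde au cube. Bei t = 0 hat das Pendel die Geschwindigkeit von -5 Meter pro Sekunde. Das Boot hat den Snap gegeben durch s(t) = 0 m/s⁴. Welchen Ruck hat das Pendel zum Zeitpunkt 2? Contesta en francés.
Nous devons intégrer notre équation du snap s(t) = -1080·t^2 - 120·t - 120 1 fois. En prenant ∫s(t)dt et en appliquant j(0) = 24, nous trouvons j(t) = -360·t^3 - 60·t^2 - 120·t + 24. Nous avons le jerk j(t) = -360·t^3 - 60·t^2 - 120·t + 24. En substituant t = 2: j(2) = -3336.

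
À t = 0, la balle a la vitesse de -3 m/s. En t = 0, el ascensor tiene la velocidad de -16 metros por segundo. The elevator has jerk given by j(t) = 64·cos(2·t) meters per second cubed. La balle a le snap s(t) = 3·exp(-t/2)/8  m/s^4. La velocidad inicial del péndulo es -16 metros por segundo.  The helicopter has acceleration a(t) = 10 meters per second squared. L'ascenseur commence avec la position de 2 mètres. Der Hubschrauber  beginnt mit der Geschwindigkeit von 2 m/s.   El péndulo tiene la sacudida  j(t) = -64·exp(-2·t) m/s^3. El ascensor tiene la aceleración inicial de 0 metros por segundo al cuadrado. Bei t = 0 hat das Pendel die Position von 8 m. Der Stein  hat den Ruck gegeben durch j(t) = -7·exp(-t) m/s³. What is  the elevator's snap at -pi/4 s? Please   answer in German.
Ausgehend von dem Ruck j(t) = 64·cos(2·t), nehmen wir 1 Ableitung. Die Ableitung von dem Ruck ergibt den Snap: s(t) = -128·sin(2·t). Aus der Gleichung für den Snap s(t) = -128·sin(2·t), setzen wir t = -pi/4 ein und erhalten s = 128.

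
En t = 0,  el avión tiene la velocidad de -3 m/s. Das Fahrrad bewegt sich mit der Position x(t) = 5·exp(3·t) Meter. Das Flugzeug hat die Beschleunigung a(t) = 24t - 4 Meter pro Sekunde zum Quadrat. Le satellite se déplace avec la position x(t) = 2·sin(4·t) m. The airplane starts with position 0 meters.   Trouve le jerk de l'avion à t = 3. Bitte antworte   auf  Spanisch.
Debemos derivar nuestra ecuación de la aceleración a(t) = 24·t - 4 1 vez. Tomando d/dt de a(t), encontramos j(t) = 24. Usando j(t) = 24 y sustituyendo t = 3, encontramos j = 24.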